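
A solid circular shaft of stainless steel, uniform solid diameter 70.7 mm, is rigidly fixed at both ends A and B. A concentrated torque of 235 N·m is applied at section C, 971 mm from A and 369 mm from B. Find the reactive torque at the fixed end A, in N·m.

With uniform GJ and both ends fixed, compatibility θ_AC = θ_CB gives T_A·a = T_B·b, together with T_A + T_B = T₀.
T_A = T₀·b/(a+b) = 235.0·369/1340 = 64.71 N·m; T_B = 170.3 N·m.

64.7 N·m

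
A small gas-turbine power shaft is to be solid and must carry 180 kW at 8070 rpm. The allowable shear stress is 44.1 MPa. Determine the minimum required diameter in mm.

ω = 2π·8070/60 = 845.1 rad/s, so T = P/ω = 180×10³ / 845.1 = 213.0 N·m.
For a solid shaft τ_max = 16T/(πd³), so d = (16T/(π τ_allow))^(1/3) = (16·213.0/(π·4.41×10^7))^(1/3) = 0.02908 m.

29.1 mm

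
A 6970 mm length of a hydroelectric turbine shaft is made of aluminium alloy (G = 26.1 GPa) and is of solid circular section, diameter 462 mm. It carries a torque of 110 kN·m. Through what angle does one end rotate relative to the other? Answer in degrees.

0.376°

J = πd⁴/32 = π(0.462)⁴/32 = 4.473×10^-3 m⁴.
θ = T·L/(G·J) = 110000 × 6.97 / (26.1×10⁹ × 4.473×10^-3) = 6.568×10^-3 rad.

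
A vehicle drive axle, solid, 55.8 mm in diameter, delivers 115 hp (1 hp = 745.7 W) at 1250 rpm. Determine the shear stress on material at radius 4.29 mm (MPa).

2.95 MPa

ω = 2π·1250/60 = 130.9 rad/s, so T = P/ω = 115×745.7 / 130.9 = 655.1 N·m.
J = πd⁴/32 = π(0.0558)⁴/32 = 9.518×10^-7 m⁴.
Shear stress varies linearly with radius: τ = T·r/J = 655.1 × 0.00429 / 9.518×10^-7 = 2.953×10^6 Pa.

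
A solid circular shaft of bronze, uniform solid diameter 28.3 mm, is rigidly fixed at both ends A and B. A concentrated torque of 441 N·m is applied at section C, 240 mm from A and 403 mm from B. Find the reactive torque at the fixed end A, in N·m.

With uniform GJ and both ends fixed, compatibility θ_AC = θ_CB gives T_A·a = T_B·b, together with T_A + T_B = T₀.
T_A = T₀·b/(a+b) = 441.0·403/643.0 = 276.4 N·m; T_B = 164.6 N·m.

276 N·m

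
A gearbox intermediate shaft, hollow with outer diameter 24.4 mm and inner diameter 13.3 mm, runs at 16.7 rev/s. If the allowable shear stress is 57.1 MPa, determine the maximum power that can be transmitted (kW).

J = π(d_o⁴ − d_i⁴)/32 = π(0.0244⁴ − 0.0133⁴)/32 = 3.173×10^-8 m⁴.
T_max = τ_allow·J/r = 5.71×10^7 × 3.173×10^-8 / 0.0122 = 148.5 N·m.
ω = 2π·16.7 = 104.9 rad/s, so P_max = T_max·ω = 1.558×10^4 W.

15.6 kW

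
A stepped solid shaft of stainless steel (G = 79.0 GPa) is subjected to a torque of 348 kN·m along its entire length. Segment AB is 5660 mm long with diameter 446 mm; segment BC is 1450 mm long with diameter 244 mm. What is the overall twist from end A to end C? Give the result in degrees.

1.42°

J_AB = π(0.446)⁴/32 = 3.88×10^-3 m⁴; J_BC = π(0.244)⁴/32 = 3.48×10^-4 m⁴.
θ = (T/G)·Σ L_i/J_i = (348000/79.0×10⁹)·(5.66/3.88×10^-3 + 1.45/3.48×10^-4) = 0.02477 rad.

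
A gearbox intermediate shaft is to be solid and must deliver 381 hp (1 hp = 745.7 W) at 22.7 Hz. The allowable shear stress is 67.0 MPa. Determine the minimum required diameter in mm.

ω = 2π·22.7 = 142.6 rad/s, so T = P/ω = 381×745.7 / 142.6 = 1992 N·m.
For a solid shaft τ_max = 16T/(πd³), so d = (16T/(π τ_allow))^(1/3) = (16·1992/(π·6.70×10^7))^(1/3) = 0.05330 m.

53.3 mm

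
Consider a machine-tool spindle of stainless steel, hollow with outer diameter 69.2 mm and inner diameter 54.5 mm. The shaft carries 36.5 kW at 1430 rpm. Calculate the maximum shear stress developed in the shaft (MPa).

6.09 MPa

ω = 2π·1430/60 = 149.7 rad/s, so T = P/ω = 36.5×10³ / 149.7 = 243.7 N·m.
J = π(d_o⁴ − d_i⁴)/32 = π(0.0692⁴ − 0.0545⁴)/32 = 1.385×10^-6 m⁴.
τ_max = T·r/J = 243.7 × 0.0346 / 1.385×10^-6 = 6.089×10^6 Pa.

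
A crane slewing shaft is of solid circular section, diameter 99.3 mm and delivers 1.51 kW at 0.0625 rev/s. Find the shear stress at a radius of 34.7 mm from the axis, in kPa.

ω = 2π·0.0625 = 0.3927 rad/s, so T = P/ω = 1.51×10³ / 0.3927 = 3845 N·m.
J = πd⁴/32 = π(0.0993)⁴/32 = 9.545×10^-6 m⁴.
Shear stress varies linearly with radius: τ = T·r/J = 3845 × 0.0347 / 9.545×10^-6 = 1.398×10^7 Pa.

14000 kPa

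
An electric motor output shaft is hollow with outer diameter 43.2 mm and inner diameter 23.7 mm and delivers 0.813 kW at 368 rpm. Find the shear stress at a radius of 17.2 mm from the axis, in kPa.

1170 kPa

ω = 2π·368/60 = 38.54 rad/s, so T = P/ω = 0.813×10³ / 38.54 = 21.10 N·m.
J = π(d_o⁴ − d_i⁴)/32 = π(0.0432⁴ − 0.0237⁴)/32 = 3.110×10^-7 m⁴.
Shear stress varies linearly with radius: τ = T·r/J = 21.10 × 0.0172 / 3.110×10^-7 = 1.167×10^6 Pa.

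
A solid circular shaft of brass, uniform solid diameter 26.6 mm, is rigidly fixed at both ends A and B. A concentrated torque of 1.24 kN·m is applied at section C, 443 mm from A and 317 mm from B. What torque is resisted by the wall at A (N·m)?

517 N·m

With uniform GJ and both ends fixed, compatibility θ_AC = θ_CB gives T_A·a = T_B·b, together with T_A + T_B = T₀.
T_A = T₀·b/(a+b) = 1240·317/760.0 = 517.2 N·m; T_B = 722.8 N·m.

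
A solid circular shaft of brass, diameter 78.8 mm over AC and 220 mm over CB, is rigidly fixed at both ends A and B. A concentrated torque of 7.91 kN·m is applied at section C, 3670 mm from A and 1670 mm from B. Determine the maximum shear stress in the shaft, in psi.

Compatibility: T_A·a/J_AC = T_B·b/J_CB with T_A + T_B = T₀.
J_AC = 3.79×10^-6 m⁴, J_CB = 2.30×10^-4 m⁴, so T_A = T₀·(J_AC/a)/((J_AC/a)+(J_CB/b)) = 58.80 N·m, T_B = 7851 N·m.
τ in each portion: τ_AC = 6.12×10^5 Pa, τ_CB = 3.76×10^6 Pa; maximum is in CB.
τ_max = T_CB·r/J = 7851·0.110/2.30×10^-4 = 3.755×10^6 Pa.

545 psi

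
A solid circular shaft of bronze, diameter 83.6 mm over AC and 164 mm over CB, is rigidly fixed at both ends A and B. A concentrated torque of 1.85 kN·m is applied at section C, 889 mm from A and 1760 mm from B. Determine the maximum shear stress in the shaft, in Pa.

Compatibility: T_A·a/J_AC = T_B·b/J_CB with T_A + T_B = T₀.
J_AC = 4.80×10^-6 m⁴, J_CB = 7.10×10^-5 m⁴, so T_A = T₀·(J_AC/a)/((J_AC/a)+(J_CB/b)) = 218.1 N·m, T_B = 1632 N·m.
τ in each portion: τ_AC = 1.90×10^6 Pa, τ_CB = 1.88×10^6 Pa; maximum is in AC.
τ_max = T_AC·r/J = 218.1·0.0418/4.80×10^-6 = 1.901×10^6 Pa.

1.90e6 Pa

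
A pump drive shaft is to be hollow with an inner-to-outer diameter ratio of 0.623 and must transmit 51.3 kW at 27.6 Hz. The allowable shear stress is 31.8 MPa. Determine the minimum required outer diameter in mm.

38.2 mm

ω = 2π·27.6 = 173.4 rad/s, so T = P/ω = 51.3×10³ / 173.4 = 295.8 N·m.
For a hollow shaft with d_i/d_o = 0.623: τ_max = 16T/(π d_o³ (1−k⁴)), so d_o = [16T/(π τ_allow (1−k⁴))]^(1/3) = [16·295.8/(π·3.18×10^7·0.8494)]^(1/3) = 0.03821 m.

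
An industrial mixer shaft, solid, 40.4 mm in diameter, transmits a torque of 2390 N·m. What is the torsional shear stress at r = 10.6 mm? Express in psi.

J = πd⁴/32 = π(0.0404)⁴/32 = 2.615×10^-7 m⁴.
Shear stress varies linearly with radius: τ = T·r/J = 2390 × 0.0106 / 2.615×10^-7 = 9.687×10^7 Pa.

14000 psi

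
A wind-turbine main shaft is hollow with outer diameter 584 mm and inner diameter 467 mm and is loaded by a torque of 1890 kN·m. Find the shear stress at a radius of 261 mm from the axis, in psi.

10600 psi

J = π(d_o⁴ − d_i⁴)/32 = π(0.584⁴ − 0.467⁴)/32 = 6.750×10^-3 m⁴.
Shear stress varies linearly with radius: τ = T·r/J = 1.890e6 × 0.261 / 6.750×10^-3 = 7.308×10^7 Pa.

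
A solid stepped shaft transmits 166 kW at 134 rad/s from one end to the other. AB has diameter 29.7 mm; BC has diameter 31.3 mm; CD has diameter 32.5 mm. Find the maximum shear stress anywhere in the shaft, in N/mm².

ω = 134 rad/s, so T = P/ω = 166×10³ / 134.0 = 1239 N·m.
Under the same torque, τ_max = 16T/(πd³) is largest where d is smallest — segment AB (d = 29.7 mm).
τ_max = 16·1239/(π·(0.0297)³) = 2.408×10^8 Pa.

241 N/mm²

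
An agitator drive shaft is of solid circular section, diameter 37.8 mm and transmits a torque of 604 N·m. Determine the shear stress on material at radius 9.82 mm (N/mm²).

29.6 N/mm²

J = πd⁴/32 = π(0.0378)⁴/32 = 2.004×10^-7 m⁴.
Shear stress varies linearly with radius: τ = T·r/J = 604.0 × 0.00982 / 2.004×10^-7 = 2.959×10^7 Pa.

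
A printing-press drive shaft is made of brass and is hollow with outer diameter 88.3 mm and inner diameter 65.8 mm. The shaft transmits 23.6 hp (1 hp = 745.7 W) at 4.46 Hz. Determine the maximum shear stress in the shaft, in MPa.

6.72 MPa

ω = 2π·4.46 = 28.02 rad/s, so T = P/ω = 23.6×745.7 / 28.02 = 628.0 N·m.
J = π(d_o⁴ − d_i⁴)/32 = π(0.0883⁴ − 0.0658⁴)/32 = 4.128×10^-6 m⁴.
τ_max = T·r/J = 628.0 × 0.0442 / 4.128×10^-6 = 6.717×10^6 Pa.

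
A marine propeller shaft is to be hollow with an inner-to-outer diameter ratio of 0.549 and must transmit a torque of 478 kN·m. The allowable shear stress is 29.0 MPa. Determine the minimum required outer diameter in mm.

For a hollow shaft with d_i/d_o = 0.549: τ_max = 16T/(π d_o³ (1−k⁴)), so d_o = [16T/(π τ_allow (1−k⁴))]^(1/3) = [16·478000/(π·2.90×10^7·0.9092)]^(1/3) = 0.4520 m.

452 mm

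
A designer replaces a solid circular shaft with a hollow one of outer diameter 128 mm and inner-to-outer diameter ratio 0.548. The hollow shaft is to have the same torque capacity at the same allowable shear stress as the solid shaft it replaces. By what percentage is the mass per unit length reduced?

Equal τ_max and T ⇒ the solid shaft needs d_s³ = d_o³(1−k⁴), so d_s = 128·(1−0.548⁴)^(1/3) = 124.0 mm.
Area ratio A_h/A_s = d_o²(1−k²)/d_s² = (1−k²)/(1−k⁴)^(2/3) = 0.7452.
Mass saving = 1 − 0.7452 = 25.5 %.

25.5 %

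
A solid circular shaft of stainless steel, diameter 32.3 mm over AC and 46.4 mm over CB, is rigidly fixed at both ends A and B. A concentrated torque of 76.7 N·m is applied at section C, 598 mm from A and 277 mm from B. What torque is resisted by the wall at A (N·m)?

Compatibility: T_A·a/J_AC = T_B·b/J_CB with T_A + T_B = T₀.
J_AC = 1.07×10^-7 m⁴, J_CB = 4.55×10^-7 m⁴, so T_A = T₀·(J_AC/a)/((J_AC/a)+(J_CB/b)) = 7.524 N·m, T_B = 69.18 N·m.

7.52 N·m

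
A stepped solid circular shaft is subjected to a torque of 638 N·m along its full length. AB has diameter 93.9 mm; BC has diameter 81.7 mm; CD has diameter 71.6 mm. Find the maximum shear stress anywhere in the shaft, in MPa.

Under the same torque, τ_max = 16T/(πd³) is largest where d is smallest — segment CD (d = 71.6 mm).
τ_max = 16·638.0/(π·(0.0716)³) = 8.852×10^6 Pa.

8.85 MPa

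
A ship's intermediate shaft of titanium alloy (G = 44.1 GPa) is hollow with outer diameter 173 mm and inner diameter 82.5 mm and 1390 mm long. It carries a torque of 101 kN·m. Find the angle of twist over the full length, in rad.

0.0382 rad

J = π(d_o⁴ − d_i⁴)/32 = π(0.173⁴ − 0.0825⁴)/32 = 8.339×10^-5 m⁴.
θ = T·L/(G·J) = 101000 × 1.39 / (44.1×10⁹ × 8.339×10^-5) = 0.03817 rad.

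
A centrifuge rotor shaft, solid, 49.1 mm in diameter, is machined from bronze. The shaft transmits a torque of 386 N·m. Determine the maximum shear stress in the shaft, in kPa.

J = πd⁴/32 = π(0.0491)⁴/32 = 5.706×10^-7 m⁴.
τ_max = T·r/J = 386.0 × 0.0246 / 5.706×10^-7 = 1.661×10^7 Pa.

16600 kPa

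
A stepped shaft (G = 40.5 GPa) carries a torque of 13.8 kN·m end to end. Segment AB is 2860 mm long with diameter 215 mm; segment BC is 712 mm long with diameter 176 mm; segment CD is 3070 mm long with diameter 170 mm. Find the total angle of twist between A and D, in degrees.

1.14°

J_AB = π(0.215)⁴/32 = 2.10×10^-4 m⁴; J_BC = π(0.176)⁴/32 = 9.42×10^-5 m⁴; J_CD = π(0.170)⁴/32 = 8.20×10^-5 m⁴.
θ = (T/G)·Σ L_i/J_i = (13800/40.5×10⁹)·(2.86/2.10×10^-4 + 0.712/9.42×10^-5 + 3.07/8.20×10^-5) = 0.01998 rad.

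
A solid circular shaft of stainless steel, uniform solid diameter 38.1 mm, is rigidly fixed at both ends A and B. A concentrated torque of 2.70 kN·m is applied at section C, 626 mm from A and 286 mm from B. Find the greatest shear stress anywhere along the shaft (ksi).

24.8 ksi

With uniform GJ and both ends fixed, compatibility θ_AC = θ_CB gives T_A·a = T_B·b, together with T_A + T_B = T₀.
T_A = T₀·b/(a+b) = 2700·286/912.0 = 846.7 N·m; T_B = 1853 N·m.
τ in each portion: τ_AC = 7.80×10^7 Pa, τ_CB = 1.71×10^8 Pa; maximum is in CB.
τ_max = T_CB·r/J = 1853·0.0191/2.07×10^-7 = 1.707×10^8 Pa.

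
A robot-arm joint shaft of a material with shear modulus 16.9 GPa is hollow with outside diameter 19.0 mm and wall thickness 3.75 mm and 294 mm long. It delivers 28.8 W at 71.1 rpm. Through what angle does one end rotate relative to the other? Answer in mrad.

6.07 mrad

ω = 2π·71.1/60 = 7.446 rad/s, so T = P/ω = 28.8 / 7.446 = 3.868 N·m.
J = π(d_o⁴ − d_i⁴)/32 = π(0.0190⁴ − 0.0115⁴)/32 = 1.108×10^-8 m⁴.
θ = T·L/(G·J) = 3.868 × 0.294 / (16.9×10⁹ × 1.108×10^-8) = 6.075×10^-3 rad.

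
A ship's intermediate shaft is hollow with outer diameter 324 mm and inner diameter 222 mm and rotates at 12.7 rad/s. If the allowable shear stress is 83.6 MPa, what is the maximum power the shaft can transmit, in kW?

5530 kW

J = π(d_o⁴ − d_i⁴)/32 = π(0.324⁴ − 0.222⁴)/32 = 8.434×10^-4 m⁴.
T_max = τ_allow·J/r = 8.36×10^7 × 8.434×10^-4 / 0.162 = 435200 N·m.
ω = 12.7 rad/s, so P_max = T_max·ω = 5.528×10^6 W.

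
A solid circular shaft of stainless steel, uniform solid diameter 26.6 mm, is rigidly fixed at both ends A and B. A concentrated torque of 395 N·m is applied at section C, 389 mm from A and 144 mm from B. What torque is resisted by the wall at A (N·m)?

107 N·m

With uniform GJ and both ends fixed, compatibility θ_AC = θ_CB gives T_A·a = T_B·b, together with T_A + T_B = T₀.
T_A = T₀·b/(a+b) = 395.0·144/533.0 = 106.7 N·m; T_B = 288.3 N·m.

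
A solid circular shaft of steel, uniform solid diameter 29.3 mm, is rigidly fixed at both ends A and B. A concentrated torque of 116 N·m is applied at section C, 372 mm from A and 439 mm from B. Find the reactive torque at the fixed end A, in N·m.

With uniform GJ and both ends fixed, compatibility θ_AC = θ_CB gives T_A·a = T_B·b, together with T_A + T_B = T₀.
T_A = T₀·b/(a+b) = 116.0·439/811.0 = 62.79 N·m; T_B = 53.21 N·m.

62.8 N·m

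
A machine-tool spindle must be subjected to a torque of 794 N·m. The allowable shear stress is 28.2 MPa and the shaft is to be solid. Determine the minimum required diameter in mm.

52.3 mm

For a solid shaft τ_max = 16T/(πd³), so d = (16T/(π τ_allow))^(1/3) = (16·794.0/(π·2.82×10^7))^(1/3) = 0.05234 m.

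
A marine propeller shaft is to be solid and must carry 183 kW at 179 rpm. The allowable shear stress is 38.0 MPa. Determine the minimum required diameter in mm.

ω = 2π·179/60 = 18.74 rad/s, so T = P/ω = 183×10³ / 18.74 = 9763 N·m.
For a solid shaft τ_max = 16T/(πd³), so d = (16T/(π τ_allow))^(1/3) = (16·9763/(π·3.80×10^7))^(1/3) = 0.1094 m.

109 mm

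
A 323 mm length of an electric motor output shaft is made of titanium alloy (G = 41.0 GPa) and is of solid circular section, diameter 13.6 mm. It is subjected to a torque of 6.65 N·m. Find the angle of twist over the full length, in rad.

J = πd⁴/32 = π(0.0136)⁴/32 = 3.359×10^-9 m⁴.
θ = T·L/(G·J) = 6.650 × 0.323 / (41.0×10⁹ × 3.359×10^-9) = 0.01560 rad.

0.0156 rad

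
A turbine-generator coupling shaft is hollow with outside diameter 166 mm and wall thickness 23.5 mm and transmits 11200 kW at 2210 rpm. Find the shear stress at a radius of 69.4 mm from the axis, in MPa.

61.2 MPa

ω = 2π·2210/60 = 231.4 rad/s, so T = P/ω = 11200×10³ / 231.4 = 48390 N·m.
J = π(d_o⁴ − d_i⁴)/32 = π(0.166⁴ − 0.119⁴)/32 = 5.486×10^-5 m⁴.
Shear stress varies linearly with radius: τ = T·r/J = 48390 × 0.0694 / 5.486×10^-5 = 6.122×10^7 Pa.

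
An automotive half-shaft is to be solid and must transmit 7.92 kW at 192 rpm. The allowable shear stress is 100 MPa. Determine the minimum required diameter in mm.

27.2 mm

ω = 2π·192/60 = 20.11 rad/s, so T = P/ω = 7.92×10³ / 20.11 = 393.9 N·m.
For a solid shaft τ_max = 16T/(πd³), so d = (16T/(π τ_allow))^(1/3) = (16·393.9/(π·1.00×10^8))^(1/3) = 0.02717 m.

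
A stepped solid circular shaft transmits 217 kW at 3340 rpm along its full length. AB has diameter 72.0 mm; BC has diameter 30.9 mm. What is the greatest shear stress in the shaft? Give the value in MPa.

ω = 2π·3340/60 = 349.8 rad/s, so T = P/ω = 217×10³ / 349.8 = 620.4 N·m.
Under the same torque, τ_max = 16T/(πd³) is largest where d is smallest — segment BC (d = 30.9 mm).
τ_max = 16·620.4/(π·(0.0309)³) = 1.071×10^8 Pa.

107 MPa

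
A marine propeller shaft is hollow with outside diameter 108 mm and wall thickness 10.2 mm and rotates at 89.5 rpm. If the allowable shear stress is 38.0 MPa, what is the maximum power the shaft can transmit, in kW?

J = π(d_o⁴ − d_i⁴)/32 = π(0.108⁴ − 0.0876⁴)/32 = 7.575×10^-6 m⁴.
T_max = τ_allow·J/r = 3.80×10^7 × 7.575×10^-6 / 0.0540 = 5331 N·m.
ω = 2π·89.5/60 = 9.372 rad/s, so P_max = T_max·ω = 4.996×10^4 W.

50.0 kW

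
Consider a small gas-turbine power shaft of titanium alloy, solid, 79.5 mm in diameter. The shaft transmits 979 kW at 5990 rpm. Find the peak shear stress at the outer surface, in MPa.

ω = 2π·5990/60 = 627.3 rad/s, so T = P/ω = 979×10³ / 627.3 = 1561 N·m.
J = πd⁴/32 = π(0.0795)⁴/32 = 3.922×10^-6 m⁴.
τ_max = T·r/J = 1561 × 0.0398 / 3.922×10^-6 = 1.582×10^7 Pa.

15.8 MPa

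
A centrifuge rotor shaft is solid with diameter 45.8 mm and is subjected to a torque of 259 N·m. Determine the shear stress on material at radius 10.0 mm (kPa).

J = πd⁴/32 = π(0.0458)⁴/32 = 4.320×10^-7 m⁴.
Shear stress varies linearly with radius: τ = T·r/J = 259.0 × 0.0100 / 4.320×10^-7 = 5.996×10^6 Pa.

6000 kPa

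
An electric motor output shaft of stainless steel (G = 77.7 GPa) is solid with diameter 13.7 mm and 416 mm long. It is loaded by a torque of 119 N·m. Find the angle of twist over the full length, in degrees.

J = πd⁴/32 = π(0.0137)⁴/32 = 3.458×10^-9 m⁴.
θ = T·L/(G·J) = 119.0 × 0.416 / (77.7×10⁹ × 3.458×10^-9) = 0.1842 rad.

10.6°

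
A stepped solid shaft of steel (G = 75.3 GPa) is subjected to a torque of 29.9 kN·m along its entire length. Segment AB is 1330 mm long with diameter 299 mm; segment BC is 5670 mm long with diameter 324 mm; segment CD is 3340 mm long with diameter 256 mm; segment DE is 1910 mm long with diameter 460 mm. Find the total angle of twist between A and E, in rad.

0.00607 rad

J_AB = π(0.299)⁴/32 = 7.85×10^-4 m⁴; J_BC = π(0.324)⁴/32 = 1.08×10^-3 m⁴; J_CD = π(0.256)⁴/32 = 4.22×10^-4 m⁴; J_DE = π(0.460)⁴/32 = 4.40×10^-3 m⁴.
θ = (T/G)·Σ L_i/J_i = (29900/75.3×10⁹)·(1.33/7.85×10^-4 + 5.67/1.08×10^-3 + 3.34/4.22×10^-4 + 1.91/4.40×10^-3) = 6.072×10^-3 rad.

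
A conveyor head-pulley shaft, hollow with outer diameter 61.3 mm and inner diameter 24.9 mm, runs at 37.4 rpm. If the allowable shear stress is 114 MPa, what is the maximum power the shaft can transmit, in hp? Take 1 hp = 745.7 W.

26.3 hp

J = π(d_o⁴ − d_i⁴)/32 = π(0.0613⁴ − 0.0249⁴)/32 = 1.349×10^-6 m⁴.
T_max = τ_allow·J/r = 1.14×10^8 × 1.349×10^-6 / 0.0307 = 5016 N·m.
ω = 2π·37.4/60 = 3.917 rad/s, so P_max = T_max·ω = 1.964×10^4 W.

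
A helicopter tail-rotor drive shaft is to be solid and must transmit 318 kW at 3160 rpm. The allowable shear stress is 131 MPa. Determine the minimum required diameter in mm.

ω = 2π·3160/60 = 330.9 rad/s, so T = P/ω = 318×10³ / 330.9 = 961.0 N·m.
For a solid shaft τ_max = 16T/(πd³), so d = (16T/(π τ_allow))^(1/3) = (16·961.0/(π·1.31×10^8))^(1/3) = 0.03343 m.

33.4 mm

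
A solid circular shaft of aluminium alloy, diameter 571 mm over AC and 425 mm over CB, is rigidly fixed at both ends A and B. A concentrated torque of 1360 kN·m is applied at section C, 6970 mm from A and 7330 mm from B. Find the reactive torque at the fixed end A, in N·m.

1.05e6 N·m

Compatibility: T_A·a/J_AC = T_B·b/J_CB with T_A + T_B = T₀.
J_AC = 0.0104 m⁴, J_CB = 3.20×10^-3 m⁴, so T_A = T₀·(J_AC/a)/((J_AC/a)+(J_CB/b)) = 1.053e6 N·m, T_B = 307200 N·m.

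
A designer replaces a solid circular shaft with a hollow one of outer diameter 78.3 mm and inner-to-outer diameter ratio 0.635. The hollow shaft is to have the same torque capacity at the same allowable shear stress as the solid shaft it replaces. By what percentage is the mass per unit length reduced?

32.8 %

Equal τ_max and T ⇒ the solid shaft needs d_s³ = d_o³(1−k⁴), so d_s = 78.3·(1−0.635⁴)^(1/3) = 73.80 mm.
Area ratio A_h/A_s = d_o²(1−k²)/d_s² = (1−k²)/(1−k⁴)^(2/3) = 0.6717.
Mass saving = 1 − 0.6717 = 32.8 %.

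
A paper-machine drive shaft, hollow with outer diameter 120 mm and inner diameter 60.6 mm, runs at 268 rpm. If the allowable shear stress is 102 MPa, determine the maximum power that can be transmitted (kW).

908 kW

J = π(d_o⁴ − d_i⁴)/32 = π(0.120⁴ − 0.0606⁴)/32 = 1.903×10^-5 m⁴.
T_max = τ_allow·J/r = 1.02×10^8 × 1.903×10^-5 / 0.0600 = 32360 N·m.
ω = 2π·268/60 = 28.06 rad/s, so P_max = T_max·ω = 9.081×10^5 W.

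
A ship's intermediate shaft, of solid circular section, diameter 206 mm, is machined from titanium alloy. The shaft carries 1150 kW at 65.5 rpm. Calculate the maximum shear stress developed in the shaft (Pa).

9.77e7 Pa

ω = 2π·65.5/60 = 6.859 rad/s, so T = P/ω = 1150×10³ / 6.859 = 167700 N·m.
J = πd⁴/32 = π(0.206)⁴/32 = 1.768×10^-4 m⁴.
τ_max = T·r/J = 167700 × 0.103 / 1.768×10^-4 = 9.768×10^7 Pa.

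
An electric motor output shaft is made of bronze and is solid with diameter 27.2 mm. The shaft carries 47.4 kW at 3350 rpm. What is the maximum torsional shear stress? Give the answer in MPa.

34.2 MPa

ω = 2π·3350/60 = 350.8 rad/s, so T = P/ω = 47.4×10³ / 350.8 = 135.1 N·m.
J = πd⁴/32 = π(0.0272)⁴/32 = 5.374×10^-8 m⁴.
τ_max = T·r/J = 135.1 × 0.0136 / 5.374×10^-8 = 3.420×10^7 Pa.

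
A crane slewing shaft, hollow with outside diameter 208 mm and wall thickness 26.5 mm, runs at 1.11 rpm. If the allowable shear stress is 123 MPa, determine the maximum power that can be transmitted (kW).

J = π(d_o⁴ − d_i⁴)/32 = π(0.208⁴ − 0.155⁴)/32 = 1.271×10^-4 m⁴.
T_max = τ_allow·J/r = 1.23×10^8 × 1.271×10^-4 / 0.104 = 150300 N·m.
ω = 2π·1.11/60 = 0.1162 rad/s, so P_max = T_max·ω = 1.747×10^4 W.

17.5 kW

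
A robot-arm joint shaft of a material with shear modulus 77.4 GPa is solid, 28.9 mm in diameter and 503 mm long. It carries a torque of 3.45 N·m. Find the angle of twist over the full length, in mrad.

J = πd⁴/32 = π(0.0289)⁴/32 = 6.848×10^-8 m⁴.
θ = T·L/(G·J) = 3.450 × 0.503 / (77.4×10⁹ × 6.848×10^-8) = 3.274×10^-4 rad.

0.327 mrad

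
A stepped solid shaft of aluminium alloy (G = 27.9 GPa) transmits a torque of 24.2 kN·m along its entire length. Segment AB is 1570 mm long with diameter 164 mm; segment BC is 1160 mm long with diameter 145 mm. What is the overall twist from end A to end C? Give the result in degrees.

J_AB = π(0.164)⁴/32 = 7.10×10^-5 m⁴; J_BC = π(0.145)⁴/32 = 4.34×10^-5 m⁴.
θ = (T/G)·Σ L_i/J_i = (24200/27.9×10⁹)·(1.57/7.10×10^-5 + 1.16/4.34×10^-5) = 0.04236 rad.

2.43°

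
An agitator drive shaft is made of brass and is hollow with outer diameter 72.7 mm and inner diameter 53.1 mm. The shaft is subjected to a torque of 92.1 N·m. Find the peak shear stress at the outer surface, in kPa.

1710 kPa

J = π(d_o⁴ − d_i⁴)/32 = π(0.0727⁴ − 0.0531⁴)/32 = 1.962×10^-6 m⁴.
τ_max = T·r/J = 92.10 × 0.0364 / 1.962×10^-6 = 1.706×10^6 Pa.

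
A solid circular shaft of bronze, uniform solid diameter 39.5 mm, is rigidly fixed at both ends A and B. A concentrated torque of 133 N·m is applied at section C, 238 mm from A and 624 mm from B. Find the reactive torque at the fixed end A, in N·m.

With uniform GJ and both ends fixed, compatibility θ_AC = θ_CB gives T_A·a = T_B·b, together with T_A + T_B = T₀.
T_A = T₀·b/(a+b) = 133.0·624/862.0 = 96.28 N·m; T_B = 36.72 N·m.

96.3 N·m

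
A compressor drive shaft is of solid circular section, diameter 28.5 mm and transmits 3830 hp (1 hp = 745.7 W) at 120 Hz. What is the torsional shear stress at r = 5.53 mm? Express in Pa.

3.23e8 Pa

ω = 2π·120 = 754.0 rad/s, so T = P/ω = 3830×745.7 / 754.0 = 3788 N·m.
J = πd⁴/32 = π(0.0285)⁴/32 = 6.477×10^-8 m⁴.
Shear stress varies linearly with radius: τ = T·r/J = 3788 × 0.00553 / 6.477×10^-8 = 3.234×10^8 Pa.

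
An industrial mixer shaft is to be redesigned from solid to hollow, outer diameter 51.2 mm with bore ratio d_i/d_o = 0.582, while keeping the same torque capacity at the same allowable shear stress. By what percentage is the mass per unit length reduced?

28.3 %

Equal τ_max and T ⇒ the solid shaft needs d_s³ = d_o³(1−k⁴), so d_s = 51.2·(1−0.582⁴)^(1/3) = 49.16 mm.
Area ratio A_h/A_s = d_o²(1−k²)/d_s² = (1−k²)/(1−k⁴)^(2/3) = 0.7172.
Mass saving = 1 − 0.7172 = 28.3 %.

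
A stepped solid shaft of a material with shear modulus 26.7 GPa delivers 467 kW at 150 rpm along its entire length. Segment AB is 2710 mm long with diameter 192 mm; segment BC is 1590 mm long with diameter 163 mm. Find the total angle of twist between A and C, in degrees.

ω = 2π·150/60 = 15.71 rad/s, so T = P/ω = 467×10³ / 15.71 = 29730 N·m.
J_AB = π(0.192)⁴/32 = 1.33×10^-4 m⁴; J_BC = π(0.163)⁴/32 = 6.93×10^-5 m⁴.
θ = (T/G)·Σ L_i/J_i = (29730/26.7×10⁹)·(2.71/1.33×10^-4 + 1.59/6.93×10^-5) = 0.04816 rad.

2.76°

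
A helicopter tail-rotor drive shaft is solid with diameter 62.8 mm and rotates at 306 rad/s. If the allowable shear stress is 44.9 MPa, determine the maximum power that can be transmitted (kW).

668 kW

J = πd⁴/32 = π(0.0628)⁴/32 = 1.527×10^-6 m⁴.
T_max = τ_allow·J/r = 4.49×10^7 × 1.527×10^-6 / 0.0314 = 2184 N·m.
ω = 306 rad/s, so P_max = T_max·ω = 6.682×10^5 W.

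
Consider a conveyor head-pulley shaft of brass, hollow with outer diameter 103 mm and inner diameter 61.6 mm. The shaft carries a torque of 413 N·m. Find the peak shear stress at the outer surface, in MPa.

J = π(d_o⁴ − d_i⁴)/32 = π(0.103⁴ − 0.0616⁴)/32 = 9.636×10^-6 m⁴.
τ_max = T·r/J = 413.0 × 0.0515 / 9.636×10^-6 = 2.207×10^6 Pa.

2.21 MPa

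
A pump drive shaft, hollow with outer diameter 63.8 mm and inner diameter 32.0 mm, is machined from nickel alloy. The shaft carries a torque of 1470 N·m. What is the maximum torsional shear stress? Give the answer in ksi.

J = π(d_o⁴ − d_i⁴)/32 = π(0.0638⁴ − 0.0320⁴)/32 = 1.524×10^-6 m⁴.
τ_max = T·r/J = 1470 × 0.0319 / 1.524×10^-6 = 3.078×10^7 Pa.

4.46 ksi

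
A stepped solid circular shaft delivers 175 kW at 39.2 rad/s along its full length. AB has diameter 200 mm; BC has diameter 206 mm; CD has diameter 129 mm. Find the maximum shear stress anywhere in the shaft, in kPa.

ω = 39.2 rad/s, so T = P/ω = 175×10³ / 39.20 = 4464 N·m.
Under the same torque, τ_max = 16T/(πd³) is largest where d is smallest — segment CD (d = 129 mm).
τ_max = 16·4464/(π·(0.129)³) = 1.059×10^7 Pa.

10600 kPa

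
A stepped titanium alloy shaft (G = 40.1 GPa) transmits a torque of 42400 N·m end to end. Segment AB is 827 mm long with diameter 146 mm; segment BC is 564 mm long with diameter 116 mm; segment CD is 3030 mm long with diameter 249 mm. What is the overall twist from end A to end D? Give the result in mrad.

61.6 mrad

J_AB = π(0.146)⁴/32 = 4.46×10^-5 m⁴; J_BC = π(0.116)⁴/32 = 1.78×10^-5 m⁴; J_CD = π(0.249)⁴/32 = 3.77×10^-4 m⁴.
θ = (T/G)·Σ L_i/J_i = (42400/40.1×10⁹)·(0.827/4.46×10^-5 + 0.564/1.78×10^-5 + 3.03/3.77×10^-4) = 0.06164 rad.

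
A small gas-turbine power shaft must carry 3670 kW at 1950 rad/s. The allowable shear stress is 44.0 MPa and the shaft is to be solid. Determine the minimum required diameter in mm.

ω = 1950 rad/s, so T = P/ω = 3670×10³ / 1950 = 1882 N·m.
For a solid shaft τ_max = 16T/(πd³), so d = (16T/(π τ_allow))^(1/3) = (16·1882/(π·4.40×10^7))^(1/3) = 0.06017 m.

60.2 mm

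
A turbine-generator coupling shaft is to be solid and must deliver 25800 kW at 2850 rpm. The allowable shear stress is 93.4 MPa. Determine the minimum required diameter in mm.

ω = 2π·2850/60 = 298.5 rad/s, so T = P/ω = 25800×10³ / 298.5 = 86450 N·m.
For a solid shaft τ_max = 16T/(πd³), so d = (16T/(π τ_allow))^(1/3) = (16·86450/(π·9.34×10^7))^(1/3) = 0.1677 m.

168 mm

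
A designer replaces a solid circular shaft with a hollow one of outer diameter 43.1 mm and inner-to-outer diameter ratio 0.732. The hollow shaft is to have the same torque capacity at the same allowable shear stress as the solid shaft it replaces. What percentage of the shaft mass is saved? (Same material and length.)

41.8 %

Equal τ_max and T ⇒ the solid shaft needs d_s³ = d_o³(1−k⁴), so d_s = 43.1·(1−0.732⁴)^(1/3) = 38.50 mm.
Area ratio A_h/A_s = d_o²(1−k²)/d_s² = (1−k²)/(1−k⁴)^(2/3) = 0.5817.
Mass saving = 1 − 0.5817 = 41.8 %.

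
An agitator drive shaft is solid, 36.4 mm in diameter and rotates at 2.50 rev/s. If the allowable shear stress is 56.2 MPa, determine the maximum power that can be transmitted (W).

J = πd⁴/32 = π(0.0364)⁴/32 = 1.723×10^-7 m⁴.
T_max = τ_allow·J/r = 5.62×10^7 × 1.723×10^-7 / 0.0182 = 532.2 N·m.
ω = 2π·2.50 = 15.71 rad/s, so P_max = T_max·ω = 8360 W.

8360 W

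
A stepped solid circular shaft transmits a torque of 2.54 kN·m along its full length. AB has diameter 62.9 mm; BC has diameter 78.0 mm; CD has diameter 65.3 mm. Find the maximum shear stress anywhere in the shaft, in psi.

7540 psi

Under the same torque, τ_max = 16T/(πd³) is largest where d is smallest — segment AB (d = 62.9 mm).
τ_max = 16·2540/(π·(0.0629)³) = 5.198×10^7 Pa.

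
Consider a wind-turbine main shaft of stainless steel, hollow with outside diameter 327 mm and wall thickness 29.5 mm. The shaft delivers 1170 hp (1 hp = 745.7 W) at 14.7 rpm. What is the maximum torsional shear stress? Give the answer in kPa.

150000 kPa

ω = 2π·14.7/60 = 1.539 rad/s, so T = P/ω = 1170×745.7 / 1.539 = 566800 N·m.
J = π(d_o⁴ − d_i⁴)/32 = π(0.327⁴ − 0.268⁴)/32 = 6.161×10^-4 m⁴.
τ_max = T·r/J = 566800 × 0.164 / 6.161×10^-4 = 1.504×10^8 Pa.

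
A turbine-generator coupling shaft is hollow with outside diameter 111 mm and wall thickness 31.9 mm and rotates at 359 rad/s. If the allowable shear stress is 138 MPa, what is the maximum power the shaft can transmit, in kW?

12900 kW

J = π(d_o⁴ − d_i⁴)/32 = π(0.111⁴ − 0.0472⁴)/32 = 1.442×10^-5 m⁴.
T_max = τ_allow·J/r = 1.38×10^8 × 1.442×10^-5 / 0.0555 = 35850 N·m.
ω = 359 rad/s, so P_max = T_max·ω = 1.287×10^7 W.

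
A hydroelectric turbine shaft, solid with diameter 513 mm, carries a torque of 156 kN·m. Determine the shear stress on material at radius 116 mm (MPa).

J = πd⁴/32 = π(0.513)⁴/32 = 6.799×10^-3 m⁴.
Shear stress varies linearly with radius: τ = T·r/J = 156000 × 0.116 / 6.799×10^-3 = 2.661×10^6 Pa.

2.66 MPa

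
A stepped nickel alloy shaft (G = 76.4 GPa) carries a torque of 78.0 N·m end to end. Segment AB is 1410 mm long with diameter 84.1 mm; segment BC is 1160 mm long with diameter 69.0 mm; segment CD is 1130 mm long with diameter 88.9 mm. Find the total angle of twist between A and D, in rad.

0.00101 rad

J_AB = π(0.0841)⁴/32 = 4.91×10^-6 m⁴; J_BC = π(0.0690)⁴/32 = 2.23×10^-6 m⁴; J_CD = π(0.0889)⁴/32 = 6.13×10^-6 m⁴.
θ = (T/G)·Σ L_i/J_i = (78.00/76.4×10⁹)·(1.41/4.91×10^-6 + 1.16/2.23×10^-6 + 1.13/6.13×10^-6) = 1.013×10^-3 rad.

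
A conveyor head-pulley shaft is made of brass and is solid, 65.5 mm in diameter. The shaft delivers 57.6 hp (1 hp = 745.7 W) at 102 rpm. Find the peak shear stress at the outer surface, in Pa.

7.29e7 Pa

ω = 2π·102/60 = 10.68 rad/s, so T = P/ω = 57.6×745.7 / 10.68 = 4021 N·m.
J = πd⁴/32 = π(0.0655)⁴/32 = 1.807×10^-6 m⁴.
τ_max = T·r/J = 4021 × 0.0328 / 1.807×10^-6 = 7.288×10^7 Pa.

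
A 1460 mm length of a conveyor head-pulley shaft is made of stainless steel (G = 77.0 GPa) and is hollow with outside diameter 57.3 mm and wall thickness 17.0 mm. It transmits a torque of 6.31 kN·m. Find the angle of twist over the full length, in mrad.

J = π(d_o⁴ − d_i⁴)/32 = π(0.0573⁴ − 0.0233⁴)/32 = 1.029×10^-6 m⁴.
θ = T·L/(G·J) = 6310 × 1.46 / (77.0×10⁹ × 1.029×10^-6) = 0.1162 rad.

116 mrad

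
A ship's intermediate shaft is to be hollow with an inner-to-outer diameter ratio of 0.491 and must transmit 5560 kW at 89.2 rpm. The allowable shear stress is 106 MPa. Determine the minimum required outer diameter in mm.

ω = 2π·89.2/60 = 9.341 rad/s, so T = P/ω = 5560×10³ / 9.341 = 595200 N·m.
For a hollow shaft with d_i/d_o = 0.491: τ_max = 16T/(π d_o³ (1−k⁴)), so d_o = [16T/(π τ_allow (1−k⁴))]^(1/3) = [16·595200/(π·1.06×10^8·0.9419)]^(1/3) = 0.3120 m.

312 mm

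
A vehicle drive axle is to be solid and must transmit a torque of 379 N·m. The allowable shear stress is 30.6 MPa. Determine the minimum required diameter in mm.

For a solid shaft τ_max = 16T/(πd³), so d = (16T/(π τ_allow))^(1/3) = (16·379.0/(π·3.06×10^7))^(1/3) = 0.03981 m.

39.8 mm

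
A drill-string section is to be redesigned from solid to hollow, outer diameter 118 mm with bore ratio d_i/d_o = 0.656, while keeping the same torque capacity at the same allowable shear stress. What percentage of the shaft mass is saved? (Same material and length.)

34.7 %

Equal τ_max and T ⇒ the solid shaft needs d_s³ = d_o³(1−k⁴), so d_s = 118·(1−0.656⁴)^(1/3) = 110.2 mm.
Area ratio A_h/A_s = d_o²(1−k²)/d_s² = (1−k²)/(1−k⁴)^(2/3) = 0.6530.
Mass saving = 1 − 0.6530 = 34.7 %.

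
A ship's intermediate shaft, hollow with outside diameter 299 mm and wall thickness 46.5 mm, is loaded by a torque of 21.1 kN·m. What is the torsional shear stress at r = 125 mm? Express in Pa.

J = π(d_o⁴ − d_i⁴)/32 = π(0.299⁴ − 0.206⁴)/32 = 6.079×10^-4 m⁴.
Shear stress varies linearly with radius: τ = T·r/J = 21100 × 0.125 / 6.079×10^-4 = 4.339×10^6 Pa.

4.34e6 Pa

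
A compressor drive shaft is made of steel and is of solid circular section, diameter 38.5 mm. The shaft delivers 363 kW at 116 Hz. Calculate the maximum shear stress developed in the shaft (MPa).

ω = 2π·116 = 728.8 rad/s, so T = P/ω = 363×10³ / 728.8 = 498.0 N·m.
J = πd⁴/32 = π(0.0385)⁴/32 = 2.157×10^-7 m⁴.
τ_max = T·r/J = 498.0 × 0.0192 / 2.157×10^-7 = 4.445×10^7 Pa.

44.4 MPa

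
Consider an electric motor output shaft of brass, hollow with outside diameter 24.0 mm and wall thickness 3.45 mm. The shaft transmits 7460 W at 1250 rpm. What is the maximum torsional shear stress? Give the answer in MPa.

28.3 MPa

ω = 2π·1250/60 = 130.9 rad/s, so T = P/ω = 7460 / 130.9 = 56.99 N·m.
J = π(d_o⁴ − d_i⁴)/32 = π(0.0240⁴ − 0.0171⁴)/32 = 2.418×10^-8 m⁴.
τ_max = T·r/J = 56.99 × 0.0120 / 2.418×10^-8 = 2.829×10^7 Pa.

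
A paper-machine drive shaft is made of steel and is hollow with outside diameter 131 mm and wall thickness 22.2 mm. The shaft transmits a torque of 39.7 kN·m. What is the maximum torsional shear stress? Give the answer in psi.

J = π(d_o⁴ − d_i⁴)/32 = π(0.131⁴ − 0.0866⁴)/32 = 2.339×10^-5 m⁴.
τ_max = T·r/J = 39700 × 0.0655 / 2.339×10^-5 = 1.112×10^8 Pa.

16100 psi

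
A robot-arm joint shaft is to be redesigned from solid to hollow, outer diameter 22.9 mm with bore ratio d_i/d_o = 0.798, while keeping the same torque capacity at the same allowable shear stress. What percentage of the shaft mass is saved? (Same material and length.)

Equal τ_max and T ⇒ the solid shaft needs d_s³ = d_o³(1−k⁴), so d_s = 22.9·(1−0.798⁴)^(1/3) = 19.26 mm.
Area ratio A_h/A_s = d_o²(1−k²)/d_s² = (1−k²)/(1−k⁴)^(2/3) = 0.5137.
Mass saving = 1 − 0.5137 = 48.6 %.

48.6 %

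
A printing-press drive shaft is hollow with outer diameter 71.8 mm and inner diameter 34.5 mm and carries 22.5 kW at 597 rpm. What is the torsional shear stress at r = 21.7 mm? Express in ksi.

0.459 ksi

ω = 2π·597/60 = 62.52 rad/s, so T = P/ω = 22.5×10³ / 62.52 = 359.9 N·m.
J = π(d_o⁴ − d_i⁴)/32 = π(0.0718⁴ − 0.0345⁴)/32 = 2.470×10^-6 m⁴.
Shear stress varies linearly with radius: τ = T·r/J = 359.9 × 0.0217 / 2.470×10^-6 = 3.162×10^6 Pa.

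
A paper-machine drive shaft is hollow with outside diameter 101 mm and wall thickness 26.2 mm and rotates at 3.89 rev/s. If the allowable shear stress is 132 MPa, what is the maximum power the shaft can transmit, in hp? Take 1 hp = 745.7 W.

J = π(d_o⁴ − d_i⁴)/32 = π(0.101⁴ − 0.0486⁴)/32 = 9.668×10^-6 m⁴.
T_max = τ_allow·J/r = 1.32×10^8 × 9.668×10^-6 / 0.0505 = 25270 N·m.
ω = 2π·3.89 = 24.44 rad/s, so P_max = T_max·ω = 6.177×10^5 W.

828 hp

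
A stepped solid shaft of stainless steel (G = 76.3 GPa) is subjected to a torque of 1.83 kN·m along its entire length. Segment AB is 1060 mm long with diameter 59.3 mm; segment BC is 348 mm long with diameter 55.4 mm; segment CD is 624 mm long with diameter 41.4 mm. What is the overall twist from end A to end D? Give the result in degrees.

J_AB = π(0.0593)⁴/32 = 1.21×10^-6 m⁴; J_BC = π(0.0554)⁴/32 = 9.25×10^-7 m⁴; J_CD = π(0.0414)⁴/32 = 2.88×10^-7 m⁴.
θ = (T/G)·Σ L_i/J_i = (1830/76.3×10⁹)·(1.06/1.21×10^-6 + 0.348/9.25×10^-7 + 0.624/2.88×10^-7) = 0.08186 rad.

4.69°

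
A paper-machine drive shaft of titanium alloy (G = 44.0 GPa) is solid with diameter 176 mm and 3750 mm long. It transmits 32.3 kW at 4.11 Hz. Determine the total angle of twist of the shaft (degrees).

0.0648°

ω = 2π·4.11 = 25.82 rad/s, so T = P/ω = 32.3×10³ / 25.82 = 1251 N·m.
J = πd⁴/32 = π(0.176)⁴/32 = 9.420×10^-5 m⁴.
θ = T·L/(G·J) = 1251 × 3.75 / (44.0×10⁹ × 9.420×10^-5) = 1.132×10^-3 rad.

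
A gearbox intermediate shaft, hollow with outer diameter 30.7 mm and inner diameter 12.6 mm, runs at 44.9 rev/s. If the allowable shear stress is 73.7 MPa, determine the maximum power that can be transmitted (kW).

J = π(d_o⁴ − d_i⁴)/32 = π(0.0307⁴ − 0.0126⁴)/32 = 8.473×10^-8 m⁴.
T_max = τ_allow·J/r = 7.37×10^7 × 8.473×10^-8 / 0.0153 = 406.8 N·m.
ω = 2π·44.9 = 282.1 rad/s, so P_max = T_max·ω = 1.148×10^5 W.

115 kW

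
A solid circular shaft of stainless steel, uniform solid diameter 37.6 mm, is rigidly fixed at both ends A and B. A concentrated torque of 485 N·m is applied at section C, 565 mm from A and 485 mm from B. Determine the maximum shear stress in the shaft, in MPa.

25.0 MPa

With uniform GJ and both ends fixed, compatibility θ_AC = θ_CB gives T_A·a = T_B·b, together with T_A + T_B = T₀.
T_A = T₀·b/(a+b) = 485.0·485/1050 = 224.0 N·m; T_B = 261.0 N·m.
τ in each portion: τ_AC = 2.15×10^7 Pa, τ_CB = 2.50×10^7 Pa; maximum is in CB.
τ_max = T_CB·r/J = 261.0·0.0188/1.96×10^-7 = 2.500×10^7 Pa.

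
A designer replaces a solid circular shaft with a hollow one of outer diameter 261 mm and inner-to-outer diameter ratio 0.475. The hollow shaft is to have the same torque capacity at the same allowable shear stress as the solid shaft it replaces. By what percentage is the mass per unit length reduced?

Equal τ_max and T ⇒ the solid shaft needs d_s³ = d_o³(1−k⁴), so d_s = 261·(1−0.475⁴)^(1/3) = 256.5 mm.
Area ratio A_h/A_s = d_o²(1−k²)/d_s² = (1−k²)/(1−k⁴)^(2/3) = 0.8018.
Mass saving = 1 − 0.8018 = 19.8 %.

19.8 %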